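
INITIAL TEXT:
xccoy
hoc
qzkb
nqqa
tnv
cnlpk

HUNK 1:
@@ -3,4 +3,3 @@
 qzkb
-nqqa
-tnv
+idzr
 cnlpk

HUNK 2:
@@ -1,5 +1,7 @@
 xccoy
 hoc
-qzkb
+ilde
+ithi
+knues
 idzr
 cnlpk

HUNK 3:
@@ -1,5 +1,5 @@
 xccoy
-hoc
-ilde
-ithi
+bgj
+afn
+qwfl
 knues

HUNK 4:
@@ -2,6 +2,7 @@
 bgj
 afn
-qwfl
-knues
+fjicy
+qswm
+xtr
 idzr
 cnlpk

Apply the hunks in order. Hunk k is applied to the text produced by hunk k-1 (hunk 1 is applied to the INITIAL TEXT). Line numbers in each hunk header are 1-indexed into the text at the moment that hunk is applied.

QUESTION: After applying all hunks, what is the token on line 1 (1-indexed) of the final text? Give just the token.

Answer: xccoy

Derivation:
Hunk 1: at line 3 remove [nqqa,tnv] add [idzr] -> 5 lines: xccoy hoc qzkb idzr cnlpk
Hunk 2: at line 1 remove [qzkb] add [ilde,ithi,knues] -> 7 lines: xccoy hoc ilde ithi knues idzr cnlpk
Hunk 3: at line 1 remove [hoc,ilde,ithi] add [bgj,afn,qwfl] -> 7 lines: xccoy bgj afn qwfl knues idzr cnlpk
Hunk 4: at line 2 remove [qwfl,knues] add [fjicy,qswm,xtr] -> 8 lines: xccoy bgj afn fjicy qswm xtr idzr cnlpk
Final line 1: xccoy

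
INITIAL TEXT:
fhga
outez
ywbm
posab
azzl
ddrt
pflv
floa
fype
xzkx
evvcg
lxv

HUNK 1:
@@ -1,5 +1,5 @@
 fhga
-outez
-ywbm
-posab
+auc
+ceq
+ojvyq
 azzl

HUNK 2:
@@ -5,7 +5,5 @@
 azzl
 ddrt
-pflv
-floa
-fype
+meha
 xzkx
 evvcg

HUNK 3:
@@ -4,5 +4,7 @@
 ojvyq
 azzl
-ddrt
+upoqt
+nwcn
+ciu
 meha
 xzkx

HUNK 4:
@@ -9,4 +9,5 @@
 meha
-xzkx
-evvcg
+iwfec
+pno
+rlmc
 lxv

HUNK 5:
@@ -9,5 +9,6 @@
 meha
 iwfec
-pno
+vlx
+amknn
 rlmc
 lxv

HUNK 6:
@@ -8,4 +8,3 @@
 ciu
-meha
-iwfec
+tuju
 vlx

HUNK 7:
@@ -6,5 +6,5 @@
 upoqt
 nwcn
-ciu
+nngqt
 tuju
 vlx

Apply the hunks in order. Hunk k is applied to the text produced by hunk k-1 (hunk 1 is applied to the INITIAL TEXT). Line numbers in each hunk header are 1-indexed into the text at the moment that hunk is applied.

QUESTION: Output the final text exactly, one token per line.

Hunk 1: at line 1 remove [outez,ywbm,posab] add [auc,ceq,ojvyq] -> 12 lines: fhga auc ceq ojvyq azzl ddrt pflv floa fype xzkx evvcg lxv
Hunk 2: at line 5 remove [pflv,floa,fype] add [meha] -> 10 lines: fhga auc ceq ojvyq azzl ddrt meha xzkx evvcg lxv
Hunk 3: at line 4 remove [ddrt] add [upoqt,nwcn,ciu] -> 12 lines: fhga auc ceq ojvyq azzl upoqt nwcn ciu meha xzkx evvcg lxv
Hunk 4: at line 9 remove [xzkx,evvcg] add [iwfec,pno,rlmc] -> 13 lines: fhga auc ceq ojvyq azzl upoqt nwcn ciu meha iwfec pno rlmc lxv
Hunk 5: at line 9 remove [pno] add [vlx,amknn] -> 14 lines: fhga auc ceq ojvyq azzl upoqt nwcn ciu meha iwfec vlx amknn rlmc lxv
Hunk 6: at line 8 remove [meha,iwfec] add [tuju] -> 13 lines: fhga auc ceq ojvyq azzl upoqt nwcn ciu tuju vlx amknn rlmc lxv
Hunk 7: at line 6 remove [ciu] add [nngqt] -> 13 lines: fhga auc ceq ojvyq azzl upoqt nwcn nngqt tuju vlx amknn rlmc lxv

Answer: fhga
auc
ceq
ojvyq
azzl
upoqt
nwcn
nngqt
tuju
vlx
amknn
rlmc
lxv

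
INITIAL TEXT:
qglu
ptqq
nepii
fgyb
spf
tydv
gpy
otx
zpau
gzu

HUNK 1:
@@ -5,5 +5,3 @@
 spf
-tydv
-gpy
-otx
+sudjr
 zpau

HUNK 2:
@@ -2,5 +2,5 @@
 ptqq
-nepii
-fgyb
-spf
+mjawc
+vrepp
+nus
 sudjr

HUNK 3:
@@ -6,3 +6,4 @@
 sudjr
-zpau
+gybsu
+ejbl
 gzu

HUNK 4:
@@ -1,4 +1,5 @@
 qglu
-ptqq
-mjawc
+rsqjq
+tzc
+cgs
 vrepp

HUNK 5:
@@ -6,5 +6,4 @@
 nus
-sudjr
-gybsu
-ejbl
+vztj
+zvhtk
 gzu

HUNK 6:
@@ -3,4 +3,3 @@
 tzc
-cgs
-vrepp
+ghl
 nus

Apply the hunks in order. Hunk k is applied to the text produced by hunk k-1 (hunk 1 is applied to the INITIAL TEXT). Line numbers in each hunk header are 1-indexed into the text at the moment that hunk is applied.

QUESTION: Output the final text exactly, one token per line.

Answer: qglu
rsqjq
tzc
ghl
nus
vztj
zvhtk
gzu

Derivation:
Hunk 1: at line 5 remove [tydv,gpy,otx] add [sudjr] -> 8 lines: qglu ptqq nepii fgyb spf sudjr zpau gzu
Hunk 2: at line 2 remove [nepii,fgyb,spf] add [mjawc,vrepp,nus] -> 8 lines: qglu ptqq mjawc vrepp nus sudjr zpau gzu
Hunk 3: at line 6 remove [zpau] add [gybsu,ejbl] -> 9 lines: qglu ptqq mjawc vrepp nus sudjr gybsu ejbl gzu
Hunk 4: at line 1 remove [ptqq,mjawc] add [rsqjq,tzc,cgs] -> 10 lines: qglu rsqjq tzc cgs vrepp nus sudjr gybsu ejbl gzu
Hunk 5: at line 6 remove [sudjr,gybsu,ejbl] add [vztj,zvhtk] -> 9 lines: qglu rsqjq tzc cgs vrepp nus vztj zvhtk gzu
Hunk 6: at line 3 remove [cgs,vrepp] add [ghl] -> 8 lines: qglu rsqjq tzc ghl nus vztj zvhtk gzu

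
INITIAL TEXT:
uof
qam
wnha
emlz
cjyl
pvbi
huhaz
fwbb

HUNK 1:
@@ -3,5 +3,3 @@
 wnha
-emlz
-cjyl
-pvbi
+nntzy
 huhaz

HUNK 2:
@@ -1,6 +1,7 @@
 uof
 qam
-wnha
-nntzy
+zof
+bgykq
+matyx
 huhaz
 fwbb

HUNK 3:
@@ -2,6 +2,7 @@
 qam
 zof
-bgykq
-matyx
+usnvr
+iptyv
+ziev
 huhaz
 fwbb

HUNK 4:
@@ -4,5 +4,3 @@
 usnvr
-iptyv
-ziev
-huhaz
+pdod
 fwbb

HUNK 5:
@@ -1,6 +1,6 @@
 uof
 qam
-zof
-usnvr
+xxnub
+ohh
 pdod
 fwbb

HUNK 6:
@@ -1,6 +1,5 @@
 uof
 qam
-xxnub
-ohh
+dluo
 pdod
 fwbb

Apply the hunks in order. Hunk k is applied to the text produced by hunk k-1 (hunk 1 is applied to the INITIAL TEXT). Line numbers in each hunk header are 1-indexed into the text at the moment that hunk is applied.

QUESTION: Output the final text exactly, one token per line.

Hunk 1: at line 3 remove [emlz,cjyl,pvbi] add [nntzy] -> 6 lines: uof qam wnha nntzy huhaz fwbb
Hunk 2: at line 1 remove [wnha,nntzy] add [zof,bgykq,matyx] -> 7 lines: uof qam zof bgykq matyx huhaz fwbb
Hunk 3: at line 2 remove [bgykq,matyx] add [usnvr,iptyv,ziev] -> 8 lines: uof qam zof usnvr iptyv ziev huhaz fwbb
Hunk 4: at line 4 remove [iptyv,ziev,huhaz] add [pdod] -> 6 lines: uof qam zof usnvr pdod fwbb
Hunk 5: at line 1 remove [zof,usnvr] add [xxnub,ohh] -> 6 lines: uof qam xxnub ohh pdod fwbb
Hunk 6: at line 1 remove [xxnub,ohh] add [dluo] -> 5 lines: uof qam dluo pdod fwbb

Answer: uof
qam
dluo
pdod
fwbb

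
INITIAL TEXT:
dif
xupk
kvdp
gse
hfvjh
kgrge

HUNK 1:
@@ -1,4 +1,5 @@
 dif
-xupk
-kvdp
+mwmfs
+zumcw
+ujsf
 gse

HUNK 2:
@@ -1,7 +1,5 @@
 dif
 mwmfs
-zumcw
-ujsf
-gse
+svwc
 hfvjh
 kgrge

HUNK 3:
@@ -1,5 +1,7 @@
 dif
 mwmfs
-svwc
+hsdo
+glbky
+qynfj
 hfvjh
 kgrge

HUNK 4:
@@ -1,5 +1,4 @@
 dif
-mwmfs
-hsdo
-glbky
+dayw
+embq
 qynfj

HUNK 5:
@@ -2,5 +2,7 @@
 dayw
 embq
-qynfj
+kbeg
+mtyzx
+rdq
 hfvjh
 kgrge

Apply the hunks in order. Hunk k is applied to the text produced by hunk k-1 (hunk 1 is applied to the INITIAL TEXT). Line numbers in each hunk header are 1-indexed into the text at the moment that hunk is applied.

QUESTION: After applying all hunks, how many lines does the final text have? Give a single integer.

Answer: 8

Derivation:
Hunk 1: at line 1 remove [xupk,kvdp] add [mwmfs,zumcw,ujsf] -> 7 lines: dif mwmfs zumcw ujsf gse hfvjh kgrge
Hunk 2: at line 1 remove [zumcw,ujsf,gse] add [svwc] -> 5 lines: dif mwmfs svwc hfvjh kgrge
Hunk 3: at line 1 remove [svwc] add [hsdo,glbky,qynfj] -> 7 lines: dif mwmfs hsdo glbky qynfj hfvjh kgrge
Hunk 4: at line 1 remove [mwmfs,hsdo,glbky] add [dayw,embq] -> 6 lines: dif dayw embq qynfj hfvjh kgrge
Hunk 5: at line 2 remove [qynfj] add [kbeg,mtyzx,rdq] -> 8 lines: dif dayw embq kbeg mtyzx rdq hfvjh kgrge
Final line count: 8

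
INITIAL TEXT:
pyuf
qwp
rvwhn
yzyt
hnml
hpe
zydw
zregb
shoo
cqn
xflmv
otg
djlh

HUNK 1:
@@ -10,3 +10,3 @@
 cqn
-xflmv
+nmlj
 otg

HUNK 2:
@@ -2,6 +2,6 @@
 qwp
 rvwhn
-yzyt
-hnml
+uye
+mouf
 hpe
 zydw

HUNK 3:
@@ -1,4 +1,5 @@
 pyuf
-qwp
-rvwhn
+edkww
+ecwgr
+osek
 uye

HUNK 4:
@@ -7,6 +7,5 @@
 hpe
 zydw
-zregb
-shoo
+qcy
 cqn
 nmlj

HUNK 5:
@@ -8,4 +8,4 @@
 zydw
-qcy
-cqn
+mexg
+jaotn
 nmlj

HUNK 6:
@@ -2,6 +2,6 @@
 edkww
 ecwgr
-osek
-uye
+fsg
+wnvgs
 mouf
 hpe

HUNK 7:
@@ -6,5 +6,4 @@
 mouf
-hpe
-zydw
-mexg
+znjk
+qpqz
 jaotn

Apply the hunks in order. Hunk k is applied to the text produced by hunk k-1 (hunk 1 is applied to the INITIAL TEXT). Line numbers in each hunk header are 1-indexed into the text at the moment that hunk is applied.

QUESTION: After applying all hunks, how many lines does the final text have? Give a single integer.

Hunk 1: at line 10 remove [xflmv] add [nmlj] -> 13 lines: pyuf qwp rvwhn yzyt hnml hpe zydw zregb shoo cqn nmlj otg djlh
Hunk 2: at line 2 remove [yzyt,hnml] add [uye,mouf] -> 13 lines: pyuf qwp rvwhn uye mouf hpe zydw zregb shoo cqn nmlj otg djlh
Hunk 3: at line 1 remove [qwp,rvwhn] add [edkww,ecwgr,osek] -> 14 lines: pyuf edkww ecwgr osek uye mouf hpe zydw zregb shoo cqn nmlj otg djlh
Hunk 4: at line 7 remove [zregb,shoo] add [qcy] -> 13 lines: pyuf edkww ecwgr osek uye mouf hpe zydw qcy cqn nmlj otg djlh
Hunk 5: at line 8 remove [qcy,cqn] add [mexg,jaotn] -> 13 lines: pyuf edkww ecwgr osek uye mouf hpe zydw mexg jaotn nmlj otg djlh
Hunk 6: at line 2 remove [osek,uye] add [fsg,wnvgs] -> 13 lines: pyuf edkww ecwgr fsg wnvgs mouf hpe zydw mexg jaotn nmlj otg djlh
Hunk 7: at line 6 remove [hpe,zydw,mexg] add [znjk,qpqz] -> 12 lines: pyuf edkww ecwgr fsg wnvgs mouf znjk qpqz jaotn nmlj otg djlh
Final line count: 12

Answer: 12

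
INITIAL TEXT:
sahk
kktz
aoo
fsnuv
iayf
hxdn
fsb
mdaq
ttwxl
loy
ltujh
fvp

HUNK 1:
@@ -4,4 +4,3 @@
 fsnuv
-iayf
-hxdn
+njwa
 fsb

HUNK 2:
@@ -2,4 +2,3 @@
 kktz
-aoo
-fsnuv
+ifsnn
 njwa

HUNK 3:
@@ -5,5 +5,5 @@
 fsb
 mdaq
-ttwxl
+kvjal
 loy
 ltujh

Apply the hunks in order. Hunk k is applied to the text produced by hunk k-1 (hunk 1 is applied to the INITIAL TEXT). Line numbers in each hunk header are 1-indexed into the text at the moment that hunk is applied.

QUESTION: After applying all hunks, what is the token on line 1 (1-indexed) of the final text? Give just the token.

Answer: sahk

Derivation:
Hunk 1: at line 4 remove [iayf,hxdn] add [njwa] -> 11 lines: sahk kktz aoo fsnuv njwa fsb mdaq ttwxl loy ltujh fvp
Hunk 2: at line 2 remove [aoo,fsnuv] add [ifsnn] -> 10 lines: sahk kktz ifsnn njwa fsb mdaq ttwxl loy ltujh fvp
Hunk 3: at line 5 remove [ttwxl] add [kvjal] -> 10 lines: sahk kktz ifsnn njwa fsb mdaq kvjal loy ltujh fvp
Final line 1: sahk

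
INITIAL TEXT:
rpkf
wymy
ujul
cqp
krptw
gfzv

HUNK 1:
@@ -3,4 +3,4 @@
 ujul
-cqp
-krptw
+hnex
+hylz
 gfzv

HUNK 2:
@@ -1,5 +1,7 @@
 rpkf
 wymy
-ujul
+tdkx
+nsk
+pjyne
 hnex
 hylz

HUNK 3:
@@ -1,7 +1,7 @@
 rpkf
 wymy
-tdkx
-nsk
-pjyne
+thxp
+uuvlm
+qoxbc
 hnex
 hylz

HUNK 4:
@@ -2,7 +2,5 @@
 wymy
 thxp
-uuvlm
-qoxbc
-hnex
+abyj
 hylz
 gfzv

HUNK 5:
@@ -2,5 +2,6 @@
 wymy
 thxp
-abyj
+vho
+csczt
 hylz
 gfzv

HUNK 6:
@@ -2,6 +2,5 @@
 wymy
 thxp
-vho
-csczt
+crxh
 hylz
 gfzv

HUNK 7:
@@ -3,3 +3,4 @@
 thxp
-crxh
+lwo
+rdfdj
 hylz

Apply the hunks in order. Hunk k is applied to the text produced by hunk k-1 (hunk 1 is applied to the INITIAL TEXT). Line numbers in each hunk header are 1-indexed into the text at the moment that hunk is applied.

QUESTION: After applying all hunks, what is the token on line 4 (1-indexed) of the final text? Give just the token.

Hunk 1: at line 3 remove [cqp,krptw] add [hnex,hylz] -> 6 lines: rpkf wymy ujul hnex hylz gfzv
Hunk 2: at line 1 remove [ujul] add [tdkx,nsk,pjyne] -> 8 lines: rpkf wymy tdkx nsk pjyne hnex hylz gfzv
Hunk 3: at line 1 remove [tdkx,nsk,pjyne] add [thxp,uuvlm,qoxbc] -> 8 lines: rpkf wymy thxp uuvlm qoxbc hnex hylz gfzv
Hunk 4: at line 2 remove [uuvlm,qoxbc,hnex] add [abyj] -> 6 lines: rpkf wymy thxp abyj hylz gfzv
Hunk 5: at line 2 remove [abyj] add [vho,csczt] -> 7 lines: rpkf wymy thxp vho csczt hylz gfzv
Hunk 6: at line 2 remove [vho,csczt] add [crxh] -> 6 lines: rpkf wymy thxp crxh hylz gfzv
Hunk 7: at line 3 remove [crxh] add [lwo,rdfdj] -> 7 lines: rpkf wymy thxp lwo rdfdj hylz gfzv
Final line 4: lwo

Answer: lwo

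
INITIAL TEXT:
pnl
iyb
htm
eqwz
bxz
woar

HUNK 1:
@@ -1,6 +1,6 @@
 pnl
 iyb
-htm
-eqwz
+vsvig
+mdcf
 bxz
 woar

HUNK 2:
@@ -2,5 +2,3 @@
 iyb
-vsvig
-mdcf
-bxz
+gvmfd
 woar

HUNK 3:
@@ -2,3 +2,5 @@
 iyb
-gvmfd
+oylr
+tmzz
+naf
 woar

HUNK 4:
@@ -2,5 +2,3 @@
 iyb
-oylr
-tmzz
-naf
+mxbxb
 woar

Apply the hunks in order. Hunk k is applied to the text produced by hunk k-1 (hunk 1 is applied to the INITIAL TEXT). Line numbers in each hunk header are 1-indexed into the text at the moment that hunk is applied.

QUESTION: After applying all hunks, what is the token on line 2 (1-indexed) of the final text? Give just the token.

Hunk 1: at line 1 remove [htm,eqwz] add [vsvig,mdcf] -> 6 lines: pnl iyb vsvig mdcf bxz woar
Hunk 2: at line 2 remove [vsvig,mdcf,bxz] add [gvmfd] -> 4 lines: pnl iyb gvmfd woar
Hunk 3: at line 2 remove [gvmfd] add [oylr,tmzz,naf] -> 6 lines: pnl iyb oylr tmzz naf woar
Hunk 4: at line 2 remove [oylr,tmzz,naf] add [mxbxb] -> 4 lines: pnl iyb mxbxb woar
Final line 2: iyb

Answer: iyb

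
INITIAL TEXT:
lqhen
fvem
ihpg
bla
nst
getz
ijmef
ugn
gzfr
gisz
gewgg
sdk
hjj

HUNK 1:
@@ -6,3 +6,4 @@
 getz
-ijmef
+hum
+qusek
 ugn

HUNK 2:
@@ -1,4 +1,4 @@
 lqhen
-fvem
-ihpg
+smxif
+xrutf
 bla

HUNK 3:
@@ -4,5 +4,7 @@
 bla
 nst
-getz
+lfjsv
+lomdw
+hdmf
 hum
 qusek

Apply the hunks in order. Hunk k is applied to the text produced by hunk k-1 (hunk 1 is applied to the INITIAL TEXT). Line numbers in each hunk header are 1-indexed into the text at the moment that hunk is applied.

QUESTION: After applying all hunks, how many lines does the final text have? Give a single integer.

Hunk 1: at line 6 remove [ijmef] add [hum,qusek] -> 14 lines: lqhen fvem ihpg bla nst getz hum qusek ugn gzfr gisz gewgg sdk hjj
Hunk 2: at line 1 remove [fvem,ihpg] add [smxif,xrutf] -> 14 lines: lqhen smxif xrutf bla nst getz hum qusek ugn gzfr gisz gewgg sdk hjj
Hunk 3: at line 4 remove [getz] add [lfjsv,lomdw,hdmf] -> 16 lines: lqhen smxif xrutf bla nst lfjsv lomdw hdmf hum qusek ugn gzfr gisz gewgg sdk hjj
Final line count: 16

Answer: 16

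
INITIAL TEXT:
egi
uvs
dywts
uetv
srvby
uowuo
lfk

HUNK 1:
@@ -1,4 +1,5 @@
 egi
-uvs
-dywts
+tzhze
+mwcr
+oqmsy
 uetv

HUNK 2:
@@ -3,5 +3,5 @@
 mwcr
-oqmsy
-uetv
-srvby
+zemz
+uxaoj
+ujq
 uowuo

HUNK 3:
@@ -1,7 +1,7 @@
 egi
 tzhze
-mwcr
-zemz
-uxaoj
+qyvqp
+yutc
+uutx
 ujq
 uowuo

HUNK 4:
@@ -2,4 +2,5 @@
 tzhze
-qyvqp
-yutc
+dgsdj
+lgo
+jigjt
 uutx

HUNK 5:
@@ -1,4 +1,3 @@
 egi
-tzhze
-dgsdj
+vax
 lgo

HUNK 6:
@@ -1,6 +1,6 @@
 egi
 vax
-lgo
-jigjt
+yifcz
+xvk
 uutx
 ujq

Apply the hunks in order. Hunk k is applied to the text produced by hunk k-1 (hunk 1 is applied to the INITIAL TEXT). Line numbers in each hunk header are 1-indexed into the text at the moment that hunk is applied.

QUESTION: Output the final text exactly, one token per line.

Hunk 1: at line 1 remove [uvs,dywts] add [tzhze,mwcr,oqmsy] -> 8 lines: egi tzhze mwcr oqmsy uetv srvby uowuo lfk
Hunk 2: at line 3 remove [oqmsy,uetv,srvby] add [zemz,uxaoj,ujq] -> 8 lines: egi tzhze mwcr zemz uxaoj ujq uowuo lfk
Hunk 3: at line 1 remove [mwcr,zemz,uxaoj] add [qyvqp,yutc,uutx] -> 8 lines: egi tzhze qyvqp yutc uutx ujq uowuo lfk
Hunk 4: at line 2 remove [qyvqp,yutc] add [dgsdj,lgo,jigjt] -> 9 lines: egi tzhze dgsdj lgo jigjt uutx ujq uowuo lfk
Hunk 5: at line 1 remove [tzhze,dgsdj] add [vax] -> 8 lines: egi vax lgo jigjt uutx ujq uowuo lfk
Hunk 6: at line 1 remove [lgo,jigjt] add [yifcz,xvk] -> 8 lines: egi vax yifcz xvk uutx ujq uowuo lfk

Answer: egi
vax
yifcz
xvk
uutx
ujq
uowuo
lfk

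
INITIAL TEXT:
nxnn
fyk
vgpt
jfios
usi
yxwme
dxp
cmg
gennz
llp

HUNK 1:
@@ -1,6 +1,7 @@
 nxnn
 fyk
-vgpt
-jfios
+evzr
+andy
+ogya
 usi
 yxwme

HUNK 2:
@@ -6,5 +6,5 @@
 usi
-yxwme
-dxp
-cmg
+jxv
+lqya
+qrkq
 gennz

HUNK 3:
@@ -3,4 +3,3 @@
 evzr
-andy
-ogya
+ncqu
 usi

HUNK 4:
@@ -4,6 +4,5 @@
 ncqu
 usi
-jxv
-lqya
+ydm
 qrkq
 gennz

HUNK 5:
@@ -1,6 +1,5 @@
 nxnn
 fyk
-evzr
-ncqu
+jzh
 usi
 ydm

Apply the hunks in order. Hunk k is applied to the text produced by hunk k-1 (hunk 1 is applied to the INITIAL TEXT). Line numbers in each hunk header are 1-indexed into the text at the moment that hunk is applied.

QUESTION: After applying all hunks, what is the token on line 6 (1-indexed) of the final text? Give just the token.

Answer: qrkq

Derivation:
Hunk 1: at line 1 remove [vgpt,jfios] add [evzr,andy,ogya] -> 11 lines: nxnn fyk evzr andy ogya usi yxwme dxp cmg gennz llp
Hunk 2: at line 6 remove [yxwme,dxp,cmg] add [jxv,lqya,qrkq] -> 11 lines: nxnn fyk evzr andy ogya usi jxv lqya qrkq gennz llp
Hunk 3: at line 3 remove [andy,ogya] add [ncqu] -> 10 lines: nxnn fyk evzr ncqu usi jxv lqya qrkq gennz llp
Hunk 4: at line 4 remove [jxv,lqya] add [ydm] -> 9 lines: nxnn fyk evzr ncqu usi ydm qrkq gennz llp
Hunk 5: at line 1 remove [evzr,ncqu] add [jzh] -> 8 lines: nxnn fyk jzh usi ydm qrkq gennz llp
Final line 6: qrkq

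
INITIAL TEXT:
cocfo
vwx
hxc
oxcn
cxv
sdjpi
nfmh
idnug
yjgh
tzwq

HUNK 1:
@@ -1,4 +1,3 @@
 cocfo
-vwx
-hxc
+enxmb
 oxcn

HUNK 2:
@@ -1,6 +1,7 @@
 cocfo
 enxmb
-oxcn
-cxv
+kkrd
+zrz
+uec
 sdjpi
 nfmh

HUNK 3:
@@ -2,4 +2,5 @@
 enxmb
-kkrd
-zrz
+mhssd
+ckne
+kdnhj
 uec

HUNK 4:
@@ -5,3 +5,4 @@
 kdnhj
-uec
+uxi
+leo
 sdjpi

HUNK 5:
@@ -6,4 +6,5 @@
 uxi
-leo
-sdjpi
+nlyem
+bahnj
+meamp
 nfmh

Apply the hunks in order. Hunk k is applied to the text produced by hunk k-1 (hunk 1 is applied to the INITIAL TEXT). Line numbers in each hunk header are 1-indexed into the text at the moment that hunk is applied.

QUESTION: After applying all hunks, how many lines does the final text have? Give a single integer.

Answer: 13

Derivation:
Hunk 1: at line 1 remove [vwx,hxc] add [enxmb] -> 9 lines: cocfo enxmb oxcn cxv sdjpi nfmh idnug yjgh tzwq
Hunk 2: at line 1 remove [oxcn,cxv] add [kkrd,zrz,uec] -> 10 lines: cocfo enxmb kkrd zrz uec sdjpi nfmh idnug yjgh tzwq
Hunk 3: at line 2 remove [kkrd,zrz] add [mhssd,ckne,kdnhj] -> 11 lines: cocfo enxmb mhssd ckne kdnhj uec sdjpi nfmh idnug yjgh tzwq
Hunk 4: at line 5 remove [uec] add [uxi,leo] -> 12 lines: cocfo enxmb mhssd ckne kdnhj uxi leo sdjpi nfmh idnug yjgh tzwq
Hunk 5: at line 6 remove [leo,sdjpi] add [nlyem,bahnj,meamp] -> 13 lines: cocfo enxmb mhssd ckne kdnhj uxi nlyem bahnj meamp nfmh idnug yjgh tzwq
Final line count: 13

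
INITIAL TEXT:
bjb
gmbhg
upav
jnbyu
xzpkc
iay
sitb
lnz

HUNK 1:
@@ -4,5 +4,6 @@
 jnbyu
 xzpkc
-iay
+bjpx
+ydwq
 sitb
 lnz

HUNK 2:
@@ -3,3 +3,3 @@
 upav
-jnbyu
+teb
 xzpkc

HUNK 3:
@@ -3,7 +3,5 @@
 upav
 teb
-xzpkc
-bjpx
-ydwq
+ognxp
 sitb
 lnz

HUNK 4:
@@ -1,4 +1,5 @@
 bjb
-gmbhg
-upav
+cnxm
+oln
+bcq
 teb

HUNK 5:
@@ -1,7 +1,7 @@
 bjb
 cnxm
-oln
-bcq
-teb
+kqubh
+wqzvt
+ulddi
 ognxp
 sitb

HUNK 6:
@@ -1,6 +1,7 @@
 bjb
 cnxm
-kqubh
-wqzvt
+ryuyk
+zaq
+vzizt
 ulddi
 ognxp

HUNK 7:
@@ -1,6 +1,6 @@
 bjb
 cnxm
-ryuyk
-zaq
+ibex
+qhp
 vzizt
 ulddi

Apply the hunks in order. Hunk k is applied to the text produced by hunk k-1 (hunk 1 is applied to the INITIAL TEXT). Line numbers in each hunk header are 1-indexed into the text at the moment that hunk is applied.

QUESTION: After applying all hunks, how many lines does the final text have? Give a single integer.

Answer: 9

Derivation:
Hunk 1: at line 4 remove [iay] add [bjpx,ydwq] -> 9 lines: bjb gmbhg upav jnbyu xzpkc bjpx ydwq sitb lnz
Hunk 2: at line 3 remove [jnbyu] add [teb] -> 9 lines: bjb gmbhg upav teb xzpkc bjpx ydwq sitb lnz
Hunk 3: at line 3 remove [xzpkc,bjpx,ydwq] add [ognxp] -> 7 lines: bjb gmbhg upav teb ognxp sitb lnz
Hunk 4: at line 1 remove [gmbhg,upav] add [cnxm,oln,bcq] -> 8 lines: bjb cnxm oln bcq teb ognxp sitb lnz
Hunk 5: at line 1 remove [oln,bcq,teb] add [kqubh,wqzvt,ulddi] -> 8 lines: bjb cnxm kqubh wqzvt ulddi ognxp sitb lnz
Hunk 6: at line 1 remove [kqubh,wqzvt] add [ryuyk,zaq,vzizt] -> 9 lines: bjb cnxm ryuyk zaq vzizt ulddi ognxp sitb lnz
Hunk 7: at line 1 remove [ryuyk,zaq] add [ibex,qhp] -> 9 lines: bjb cnxm ibex qhp vzizt ulddi ognxp sitb lnz
Final line count: 9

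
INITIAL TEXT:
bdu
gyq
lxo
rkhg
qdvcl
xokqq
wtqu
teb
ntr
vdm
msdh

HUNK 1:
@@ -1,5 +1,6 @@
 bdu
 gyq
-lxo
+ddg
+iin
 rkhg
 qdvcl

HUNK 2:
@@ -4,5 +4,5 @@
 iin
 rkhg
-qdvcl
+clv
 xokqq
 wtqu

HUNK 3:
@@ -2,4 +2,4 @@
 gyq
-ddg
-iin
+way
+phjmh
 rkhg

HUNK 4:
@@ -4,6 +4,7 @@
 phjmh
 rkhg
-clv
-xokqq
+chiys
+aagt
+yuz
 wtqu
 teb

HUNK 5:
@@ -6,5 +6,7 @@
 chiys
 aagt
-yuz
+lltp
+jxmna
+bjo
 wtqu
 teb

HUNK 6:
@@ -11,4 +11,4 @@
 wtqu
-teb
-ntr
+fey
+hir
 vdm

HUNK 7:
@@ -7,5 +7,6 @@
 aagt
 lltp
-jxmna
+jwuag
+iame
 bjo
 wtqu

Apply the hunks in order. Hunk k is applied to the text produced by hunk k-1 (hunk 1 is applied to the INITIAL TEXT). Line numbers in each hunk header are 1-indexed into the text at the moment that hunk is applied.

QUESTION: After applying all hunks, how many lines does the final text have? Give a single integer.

Hunk 1: at line 1 remove [lxo] add [ddg,iin] -> 12 lines: bdu gyq ddg iin rkhg qdvcl xokqq wtqu teb ntr vdm msdh
Hunk 2: at line 4 remove [qdvcl] add [clv] -> 12 lines: bdu gyq ddg iin rkhg clv xokqq wtqu teb ntr vdm msdh
Hunk 3: at line 2 remove [ddg,iin] add [way,phjmh] -> 12 lines: bdu gyq way phjmh rkhg clv xokqq wtqu teb ntr vdm msdh
Hunk 4: at line 4 remove [clv,xokqq] add [chiys,aagt,yuz] -> 13 lines: bdu gyq way phjmh rkhg chiys aagt yuz wtqu teb ntr vdm msdh
Hunk 5: at line 6 remove [yuz] add [lltp,jxmna,bjo] -> 15 lines: bdu gyq way phjmh rkhg chiys aagt lltp jxmna bjo wtqu teb ntr vdm msdh
Hunk 6: at line 11 remove [teb,ntr] add [fey,hir] -> 15 lines: bdu gyq way phjmh rkhg chiys aagt lltp jxmna bjo wtqu fey hir vdm msdh
Hunk 7: at line 7 remove [jxmna] add [jwuag,iame] -> 16 lines: bdu gyq way phjmh rkhg chiys aagt lltp jwuag iame bjo wtqu fey hir vdm msdh
Final line count: 16

Answer: 16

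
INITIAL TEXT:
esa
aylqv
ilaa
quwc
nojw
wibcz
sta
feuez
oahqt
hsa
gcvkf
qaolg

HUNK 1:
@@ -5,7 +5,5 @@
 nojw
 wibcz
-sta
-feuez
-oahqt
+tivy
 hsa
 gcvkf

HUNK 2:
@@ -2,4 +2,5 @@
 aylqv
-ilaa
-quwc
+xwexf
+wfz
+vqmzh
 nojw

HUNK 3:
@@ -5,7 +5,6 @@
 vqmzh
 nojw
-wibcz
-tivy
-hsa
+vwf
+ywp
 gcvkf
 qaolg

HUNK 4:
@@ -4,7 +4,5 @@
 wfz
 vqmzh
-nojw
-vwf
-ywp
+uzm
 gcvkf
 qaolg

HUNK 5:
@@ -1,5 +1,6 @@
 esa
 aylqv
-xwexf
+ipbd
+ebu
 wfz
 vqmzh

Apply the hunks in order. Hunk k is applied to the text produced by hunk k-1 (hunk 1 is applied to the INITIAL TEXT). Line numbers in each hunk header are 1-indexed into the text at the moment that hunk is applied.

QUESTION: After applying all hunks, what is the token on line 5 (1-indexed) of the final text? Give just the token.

Hunk 1: at line 5 remove [sta,feuez,oahqt] add [tivy] -> 10 lines: esa aylqv ilaa quwc nojw wibcz tivy hsa gcvkf qaolg
Hunk 2: at line 2 remove [ilaa,quwc] add [xwexf,wfz,vqmzh] -> 11 lines: esa aylqv xwexf wfz vqmzh nojw wibcz tivy hsa gcvkf qaolg
Hunk 3: at line 5 remove [wibcz,tivy,hsa] add [vwf,ywp] -> 10 lines: esa aylqv xwexf wfz vqmzh nojw vwf ywp gcvkf qaolg
Hunk 4: at line 4 remove [nojw,vwf,ywp] add [uzm] -> 8 lines: esa aylqv xwexf wfz vqmzh uzm gcvkf qaolg
Hunk 5: at line 1 remove [xwexf] add [ipbd,ebu] -> 9 lines: esa aylqv ipbd ebu wfz vqmzh uzm gcvkf qaolg
Final line 5: wfz

Answer: wfz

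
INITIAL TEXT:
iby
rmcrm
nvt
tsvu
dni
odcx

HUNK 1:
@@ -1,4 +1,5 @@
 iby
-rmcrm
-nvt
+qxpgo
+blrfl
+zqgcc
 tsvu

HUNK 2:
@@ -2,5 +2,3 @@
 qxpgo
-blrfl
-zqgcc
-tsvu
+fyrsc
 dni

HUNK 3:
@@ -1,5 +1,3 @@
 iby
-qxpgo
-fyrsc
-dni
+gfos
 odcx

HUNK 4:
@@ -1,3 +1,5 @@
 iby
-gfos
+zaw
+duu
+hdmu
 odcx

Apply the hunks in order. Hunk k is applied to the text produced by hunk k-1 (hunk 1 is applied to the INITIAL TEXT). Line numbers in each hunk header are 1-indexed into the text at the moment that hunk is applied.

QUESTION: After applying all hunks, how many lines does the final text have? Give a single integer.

Answer: 5

Derivation:
Hunk 1: at line 1 remove [rmcrm,nvt] add [qxpgo,blrfl,zqgcc] -> 7 lines: iby qxpgo blrfl zqgcc tsvu dni odcx
Hunk 2: at line 2 remove [blrfl,zqgcc,tsvu] add [fyrsc] -> 5 lines: iby qxpgo fyrsc dni odcx
Hunk 3: at line 1 remove [qxpgo,fyrsc,dni] add [gfos] -> 3 lines: iby gfos odcx
Hunk 4: at line 1 remove [gfos] add [zaw,duu,hdmu] -> 5 lines: iby zaw duu hdmu odcx
Final line count: 5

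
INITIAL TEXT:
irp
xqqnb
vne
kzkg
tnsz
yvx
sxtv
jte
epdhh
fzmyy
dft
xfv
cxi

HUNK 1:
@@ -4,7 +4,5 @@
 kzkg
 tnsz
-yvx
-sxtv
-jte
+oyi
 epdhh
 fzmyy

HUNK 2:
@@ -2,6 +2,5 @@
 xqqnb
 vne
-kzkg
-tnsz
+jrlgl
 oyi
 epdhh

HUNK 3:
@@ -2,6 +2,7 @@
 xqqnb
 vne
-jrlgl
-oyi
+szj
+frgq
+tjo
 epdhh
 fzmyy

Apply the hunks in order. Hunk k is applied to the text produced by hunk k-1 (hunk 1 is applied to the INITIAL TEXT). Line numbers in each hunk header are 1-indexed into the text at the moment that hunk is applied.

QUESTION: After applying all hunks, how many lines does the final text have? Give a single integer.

Answer: 11

Derivation:
Hunk 1: at line 4 remove [yvx,sxtv,jte] add [oyi] -> 11 lines: irp xqqnb vne kzkg tnsz oyi epdhh fzmyy dft xfv cxi
Hunk 2: at line 2 remove [kzkg,tnsz] add [jrlgl] -> 10 lines: irp xqqnb vne jrlgl oyi epdhh fzmyy dft xfv cxi
Hunk 3: at line 2 remove [jrlgl,oyi] add [szj,frgq,tjo] -> 11 lines: irp xqqnb vne szj frgq tjo epdhh fzmyy dft xfv cxi
Final line count: 11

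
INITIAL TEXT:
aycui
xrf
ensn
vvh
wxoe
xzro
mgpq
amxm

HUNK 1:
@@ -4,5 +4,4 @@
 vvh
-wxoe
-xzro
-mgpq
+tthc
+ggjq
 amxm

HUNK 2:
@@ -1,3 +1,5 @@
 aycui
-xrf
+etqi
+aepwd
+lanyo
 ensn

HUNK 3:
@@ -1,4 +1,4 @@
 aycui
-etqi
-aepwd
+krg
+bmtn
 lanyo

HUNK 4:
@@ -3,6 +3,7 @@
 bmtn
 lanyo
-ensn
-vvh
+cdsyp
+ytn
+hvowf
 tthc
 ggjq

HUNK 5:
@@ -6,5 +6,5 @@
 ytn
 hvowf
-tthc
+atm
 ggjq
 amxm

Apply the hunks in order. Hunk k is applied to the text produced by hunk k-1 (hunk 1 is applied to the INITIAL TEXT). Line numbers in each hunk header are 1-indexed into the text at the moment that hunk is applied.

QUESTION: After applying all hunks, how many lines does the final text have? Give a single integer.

Hunk 1: at line 4 remove [wxoe,xzro,mgpq] add [tthc,ggjq] -> 7 lines: aycui xrf ensn vvh tthc ggjq amxm
Hunk 2: at line 1 remove [xrf] add [etqi,aepwd,lanyo] -> 9 lines: aycui etqi aepwd lanyo ensn vvh tthc ggjq amxm
Hunk 3: at line 1 remove [etqi,aepwd] add [krg,bmtn] -> 9 lines: aycui krg bmtn lanyo ensn vvh tthc ggjq amxm
Hunk 4: at line 3 remove [ensn,vvh] add [cdsyp,ytn,hvowf] -> 10 lines: aycui krg bmtn lanyo cdsyp ytn hvowf tthc ggjq amxm
Hunk 5: at line 6 remove [tthc] add [atm] -> 10 lines: aycui krg bmtn lanyo cdsyp ytn hvowf atm ggjq amxm
Final line count: 10

Answer: 10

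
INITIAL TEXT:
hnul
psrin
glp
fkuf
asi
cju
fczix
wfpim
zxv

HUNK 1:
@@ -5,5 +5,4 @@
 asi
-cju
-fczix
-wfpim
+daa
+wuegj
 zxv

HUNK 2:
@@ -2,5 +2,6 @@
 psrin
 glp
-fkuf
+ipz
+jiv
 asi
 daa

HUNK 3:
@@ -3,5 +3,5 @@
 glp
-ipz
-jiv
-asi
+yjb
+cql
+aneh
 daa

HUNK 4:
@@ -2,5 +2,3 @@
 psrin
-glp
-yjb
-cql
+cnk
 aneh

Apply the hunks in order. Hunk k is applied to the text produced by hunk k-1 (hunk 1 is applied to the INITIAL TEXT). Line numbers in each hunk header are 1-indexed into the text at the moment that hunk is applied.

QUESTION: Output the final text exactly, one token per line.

Answer: hnul
psrin
cnk
aneh
daa
wuegj
zxv

Derivation:
Hunk 1: at line 5 remove [cju,fczix,wfpim] add [daa,wuegj] -> 8 lines: hnul psrin glp fkuf asi daa wuegj zxv
Hunk 2: at line 2 remove [fkuf] add [ipz,jiv] -> 9 lines: hnul psrin glp ipz jiv asi daa wuegj zxv
Hunk 3: at line 3 remove [ipz,jiv,asi] add [yjb,cql,aneh] -> 9 lines: hnul psrin glp yjb cql aneh daa wuegj zxv
Hunk 4: at line 2 remove [glp,yjb,cql] add [cnk] -> 7 lines: hnul psrin cnk aneh daa wuegj zxv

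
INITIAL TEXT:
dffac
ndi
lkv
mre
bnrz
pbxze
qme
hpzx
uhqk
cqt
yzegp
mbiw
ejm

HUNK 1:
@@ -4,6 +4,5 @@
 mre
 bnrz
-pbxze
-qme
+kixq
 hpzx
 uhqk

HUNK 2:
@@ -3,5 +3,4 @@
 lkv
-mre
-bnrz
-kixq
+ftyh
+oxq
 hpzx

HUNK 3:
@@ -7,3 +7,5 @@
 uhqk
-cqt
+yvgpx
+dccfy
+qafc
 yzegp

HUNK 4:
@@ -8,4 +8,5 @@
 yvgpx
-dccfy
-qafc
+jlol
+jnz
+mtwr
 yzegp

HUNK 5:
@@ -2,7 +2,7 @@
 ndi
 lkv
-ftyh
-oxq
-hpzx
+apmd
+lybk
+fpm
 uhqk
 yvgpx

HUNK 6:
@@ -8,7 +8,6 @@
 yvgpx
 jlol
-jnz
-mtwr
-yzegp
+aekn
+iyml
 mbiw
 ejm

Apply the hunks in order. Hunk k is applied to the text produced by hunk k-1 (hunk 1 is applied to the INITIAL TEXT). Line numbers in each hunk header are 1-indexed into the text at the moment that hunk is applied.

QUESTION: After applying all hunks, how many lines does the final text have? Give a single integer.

Hunk 1: at line 4 remove [pbxze,qme] add [kixq] -> 12 lines: dffac ndi lkv mre bnrz kixq hpzx uhqk cqt yzegp mbiw ejm
Hunk 2: at line 3 remove [mre,bnrz,kixq] add [ftyh,oxq] -> 11 lines: dffac ndi lkv ftyh oxq hpzx uhqk cqt yzegp mbiw ejm
Hunk 3: at line 7 remove [cqt] add [yvgpx,dccfy,qafc] -> 13 lines: dffac ndi lkv ftyh oxq hpzx uhqk yvgpx dccfy qafc yzegp mbiw ejm
Hunk 4: at line 8 remove [dccfy,qafc] add [jlol,jnz,mtwr] -> 14 lines: dffac ndi lkv ftyh oxq hpzx uhqk yvgpx jlol jnz mtwr yzegp mbiw ejm
Hunk 5: at line 2 remove [ftyh,oxq,hpzx] add [apmd,lybk,fpm] -> 14 lines: dffac ndi lkv apmd lybk fpm uhqk yvgpx jlol jnz mtwr yzegp mbiw ejm
Hunk 6: at line 8 remove [jnz,mtwr,yzegp] add [aekn,iyml] -> 13 lines: dffac ndi lkv apmd lybk fpm uhqk yvgpx jlol aekn iyml mbiw ejm
Final line count: 13

Answer: 13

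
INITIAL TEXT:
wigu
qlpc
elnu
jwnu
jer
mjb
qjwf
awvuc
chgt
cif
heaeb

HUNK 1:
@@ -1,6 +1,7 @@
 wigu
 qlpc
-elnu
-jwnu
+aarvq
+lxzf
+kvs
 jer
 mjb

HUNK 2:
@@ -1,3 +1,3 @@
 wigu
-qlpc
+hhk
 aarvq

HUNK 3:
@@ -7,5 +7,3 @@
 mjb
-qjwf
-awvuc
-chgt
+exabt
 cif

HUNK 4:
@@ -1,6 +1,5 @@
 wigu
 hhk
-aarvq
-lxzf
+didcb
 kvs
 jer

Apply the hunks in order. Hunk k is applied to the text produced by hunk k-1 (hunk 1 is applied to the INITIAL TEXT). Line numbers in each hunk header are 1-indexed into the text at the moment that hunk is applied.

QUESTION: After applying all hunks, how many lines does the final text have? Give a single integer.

Answer: 9

Derivation:
Hunk 1: at line 1 remove [elnu,jwnu] add [aarvq,lxzf,kvs] -> 12 lines: wigu qlpc aarvq lxzf kvs jer mjb qjwf awvuc chgt cif heaeb
Hunk 2: at line 1 remove [qlpc] add [hhk] -> 12 lines: wigu hhk aarvq lxzf kvs jer mjb qjwf awvuc chgt cif heaeb
Hunk 3: at line 7 remove [qjwf,awvuc,chgt] add [exabt] -> 10 lines: wigu hhk aarvq lxzf kvs jer mjb exabt cif heaeb
Hunk 4: at line 1 remove [aarvq,lxzf] add [didcb] -> 9 lines: wigu hhk didcb kvs jer mjb exabt cif heaeb
Final line count: 9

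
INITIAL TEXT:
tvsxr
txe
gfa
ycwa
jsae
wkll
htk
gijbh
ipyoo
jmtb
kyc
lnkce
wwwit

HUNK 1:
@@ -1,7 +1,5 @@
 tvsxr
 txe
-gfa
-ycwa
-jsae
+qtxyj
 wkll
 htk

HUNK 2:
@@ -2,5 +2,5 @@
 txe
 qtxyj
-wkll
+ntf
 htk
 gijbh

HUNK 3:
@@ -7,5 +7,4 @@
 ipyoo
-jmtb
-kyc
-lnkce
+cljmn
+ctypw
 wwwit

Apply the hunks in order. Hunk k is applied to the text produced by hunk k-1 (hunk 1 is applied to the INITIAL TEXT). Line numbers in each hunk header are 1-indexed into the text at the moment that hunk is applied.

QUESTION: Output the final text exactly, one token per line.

Hunk 1: at line 1 remove [gfa,ycwa,jsae] add [qtxyj] -> 11 lines: tvsxr txe qtxyj wkll htk gijbh ipyoo jmtb kyc lnkce wwwit
Hunk 2: at line 2 remove [wkll] add [ntf] -> 11 lines: tvsxr txe qtxyj ntf htk gijbh ipyoo jmtb kyc lnkce wwwit
Hunk 3: at line 7 remove [jmtb,kyc,lnkce] add [cljmn,ctypw] -> 10 lines: tvsxr txe qtxyj ntf htk gijbh ipyoo cljmn ctypw wwwit

Answer: tvsxr
txe
qtxyj
ntf
htk
gijbh
ipyoo
cljmn
ctypw
wwwit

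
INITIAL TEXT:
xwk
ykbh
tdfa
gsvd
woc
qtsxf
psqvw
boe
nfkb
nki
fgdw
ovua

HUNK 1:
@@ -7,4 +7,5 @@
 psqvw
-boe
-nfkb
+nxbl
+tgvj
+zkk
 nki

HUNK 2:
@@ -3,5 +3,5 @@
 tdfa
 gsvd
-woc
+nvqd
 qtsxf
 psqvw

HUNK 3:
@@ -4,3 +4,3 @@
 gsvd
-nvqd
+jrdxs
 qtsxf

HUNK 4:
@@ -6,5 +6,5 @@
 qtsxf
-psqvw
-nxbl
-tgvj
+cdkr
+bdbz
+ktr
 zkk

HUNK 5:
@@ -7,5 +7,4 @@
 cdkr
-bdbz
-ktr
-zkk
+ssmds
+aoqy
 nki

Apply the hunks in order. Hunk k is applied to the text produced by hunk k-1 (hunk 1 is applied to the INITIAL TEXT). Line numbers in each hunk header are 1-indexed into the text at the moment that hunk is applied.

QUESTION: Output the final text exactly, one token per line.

Answer: xwk
ykbh
tdfa
gsvd
jrdxs
qtsxf
cdkr
ssmds
aoqy
nki
fgdw
ovua

Derivation:
Hunk 1: at line 7 remove [boe,nfkb] add [nxbl,tgvj,zkk] -> 13 lines: xwk ykbh tdfa gsvd woc qtsxf psqvw nxbl tgvj zkk nki fgdw ovua
Hunk 2: at line 3 remove [woc] add [nvqd] -> 13 lines: xwk ykbh tdfa gsvd nvqd qtsxf psqvw nxbl tgvj zkk nki fgdw ovua
Hunk 3: at line 4 remove [nvqd] add [jrdxs] -> 13 lines: xwk ykbh tdfa gsvd jrdxs qtsxf psqvw nxbl tgvj zkk nki fgdw ovua
Hunk 4: at line 6 remove [psqvw,nxbl,tgvj] add [cdkr,bdbz,ktr] -> 13 lines: xwk ykbh tdfa gsvd jrdxs qtsxf cdkr bdbz ktr zkk nki fgdw ovua
Hunk 5: at line 7 remove [bdbz,ktr,zkk] add [ssmds,aoqy] -> 12 lines: xwk ykbh tdfa gsvd jrdxs qtsxf cdkr ssmds aoqy nki fgdw ovua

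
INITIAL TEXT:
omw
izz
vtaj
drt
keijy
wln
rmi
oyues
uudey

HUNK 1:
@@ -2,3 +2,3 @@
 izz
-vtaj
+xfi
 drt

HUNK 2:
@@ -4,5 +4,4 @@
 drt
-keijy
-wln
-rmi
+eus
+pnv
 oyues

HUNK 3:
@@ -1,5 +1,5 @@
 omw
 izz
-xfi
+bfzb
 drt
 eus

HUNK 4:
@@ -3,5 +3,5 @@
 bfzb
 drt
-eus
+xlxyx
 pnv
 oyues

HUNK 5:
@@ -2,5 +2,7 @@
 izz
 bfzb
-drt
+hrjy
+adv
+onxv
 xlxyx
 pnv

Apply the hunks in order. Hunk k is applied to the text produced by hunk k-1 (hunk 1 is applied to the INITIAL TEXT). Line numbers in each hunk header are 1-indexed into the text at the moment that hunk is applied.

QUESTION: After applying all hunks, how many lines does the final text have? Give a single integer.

Hunk 1: at line 2 remove [vtaj] add [xfi] -> 9 lines: omw izz xfi drt keijy wln rmi oyues uudey
Hunk 2: at line 4 remove [keijy,wln,rmi] add [eus,pnv] -> 8 lines: omw izz xfi drt eus pnv oyues uudey
Hunk 3: at line 1 remove [xfi] add [bfzb] -> 8 lines: omw izz bfzb drt eus pnv oyues uudey
Hunk 4: at line 3 remove [eus] add [xlxyx] -> 8 lines: omw izz bfzb drt xlxyx pnv oyues uudey
Hunk 5: at line 2 remove [drt] add [hrjy,adv,onxv] -> 10 lines: omw izz bfzb hrjy adv onxv xlxyx pnv oyues uudey
Final line count: 10

Answer: 10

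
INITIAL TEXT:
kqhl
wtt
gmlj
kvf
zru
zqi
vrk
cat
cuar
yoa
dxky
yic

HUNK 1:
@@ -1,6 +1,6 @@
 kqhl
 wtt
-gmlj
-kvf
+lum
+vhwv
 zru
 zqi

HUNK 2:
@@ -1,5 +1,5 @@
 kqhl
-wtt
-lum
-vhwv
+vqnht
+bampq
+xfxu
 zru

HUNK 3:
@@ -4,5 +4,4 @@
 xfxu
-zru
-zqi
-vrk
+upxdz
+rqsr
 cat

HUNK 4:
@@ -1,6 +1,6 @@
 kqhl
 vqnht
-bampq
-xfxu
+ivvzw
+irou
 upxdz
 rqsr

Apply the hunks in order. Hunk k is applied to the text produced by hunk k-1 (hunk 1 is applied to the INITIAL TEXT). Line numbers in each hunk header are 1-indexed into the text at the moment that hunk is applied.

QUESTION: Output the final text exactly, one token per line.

Answer: kqhl
vqnht
ivvzw
irou
upxdz
rqsr
cat
cuar
yoa
dxky
yic

Derivation:
Hunk 1: at line 1 remove [gmlj,kvf] add [lum,vhwv] -> 12 lines: kqhl wtt lum vhwv zru zqi vrk cat cuar yoa dxky yic
Hunk 2: at line 1 remove [wtt,lum,vhwv] add [vqnht,bampq,xfxu] -> 12 lines: kqhl vqnht bampq xfxu zru zqi vrk cat cuar yoa dxky yic
Hunk 3: at line 4 remove [zru,zqi,vrk] add [upxdz,rqsr] -> 11 lines: kqhl vqnht bampq xfxu upxdz rqsr cat cuar yoa dxky yic
Hunk 4: at line 1 remove [bampq,xfxu] add [ivvzw,irou] -> 11 lines: kqhl vqnht ivvzw irou upxdz rqsr cat cuar yoa dxky yic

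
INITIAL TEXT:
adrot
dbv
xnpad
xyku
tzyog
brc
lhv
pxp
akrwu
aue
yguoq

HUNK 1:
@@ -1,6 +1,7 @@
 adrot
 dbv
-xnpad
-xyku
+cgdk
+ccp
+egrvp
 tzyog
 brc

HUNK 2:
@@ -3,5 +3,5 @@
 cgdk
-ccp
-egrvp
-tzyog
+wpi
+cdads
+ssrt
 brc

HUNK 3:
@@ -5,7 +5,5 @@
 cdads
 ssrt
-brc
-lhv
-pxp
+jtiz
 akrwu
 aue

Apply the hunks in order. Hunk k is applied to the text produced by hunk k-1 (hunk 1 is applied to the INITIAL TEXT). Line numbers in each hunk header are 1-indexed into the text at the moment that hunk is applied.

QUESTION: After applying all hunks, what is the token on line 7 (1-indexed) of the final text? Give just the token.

Hunk 1: at line 1 remove [xnpad,xyku] add [cgdk,ccp,egrvp] -> 12 lines: adrot dbv cgdk ccp egrvp tzyog brc lhv pxp akrwu aue yguoq
Hunk 2: at line 3 remove [ccp,egrvp,tzyog] add [wpi,cdads,ssrt] -> 12 lines: adrot dbv cgdk wpi cdads ssrt brc lhv pxp akrwu aue yguoq
Hunk 3: at line 5 remove [brc,lhv,pxp] add [jtiz] -> 10 lines: adrot dbv cgdk wpi cdads ssrt jtiz akrwu aue yguoq
Final line 7: jtiz

Answer: jtiz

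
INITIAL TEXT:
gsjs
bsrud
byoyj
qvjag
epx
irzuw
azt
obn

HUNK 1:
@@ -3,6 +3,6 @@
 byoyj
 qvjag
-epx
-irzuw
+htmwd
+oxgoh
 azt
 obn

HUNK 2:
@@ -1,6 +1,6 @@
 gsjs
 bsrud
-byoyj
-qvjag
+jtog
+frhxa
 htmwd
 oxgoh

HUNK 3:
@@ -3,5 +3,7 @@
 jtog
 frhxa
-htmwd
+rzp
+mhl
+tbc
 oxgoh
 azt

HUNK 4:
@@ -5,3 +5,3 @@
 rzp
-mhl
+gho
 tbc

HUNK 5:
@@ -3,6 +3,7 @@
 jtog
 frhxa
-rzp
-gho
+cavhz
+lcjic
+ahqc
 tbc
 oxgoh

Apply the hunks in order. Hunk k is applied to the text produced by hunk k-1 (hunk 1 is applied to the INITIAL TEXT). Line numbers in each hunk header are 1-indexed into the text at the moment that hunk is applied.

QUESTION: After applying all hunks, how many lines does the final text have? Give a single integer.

Hunk 1: at line 3 remove [epx,irzuw] add [htmwd,oxgoh] -> 8 lines: gsjs bsrud byoyj qvjag htmwd oxgoh azt obn
Hunk 2: at line 1 remove [byoyj,qvjag] add [jtog,frhxa] -> 8 lines: gsjs bsrud jtog frhxa htmwd oxgoh azt obn
Hunk 3: at line 3 remove [htmwd] add [rzp,mhl,tbc] -> 10 lines: gsjs bsrud jtog frhxa rzp mhl tbc oxgoh azt obn
Hunk 4: at line 5 remove [mhl] add [gho] -> 10 lines: gsjs bsrud jtog frhxa rzp gho tbc oxgoh azt obn
Hunk 5: at line 3 remove [rzp,gho] add [cavhz,lcjic,ahqc] -> 11 lines: gsjs bsrud jtog frhxa cavhz lcjic ahqc tbc oxgoh azt obn
Final line count: 11

Answer: 11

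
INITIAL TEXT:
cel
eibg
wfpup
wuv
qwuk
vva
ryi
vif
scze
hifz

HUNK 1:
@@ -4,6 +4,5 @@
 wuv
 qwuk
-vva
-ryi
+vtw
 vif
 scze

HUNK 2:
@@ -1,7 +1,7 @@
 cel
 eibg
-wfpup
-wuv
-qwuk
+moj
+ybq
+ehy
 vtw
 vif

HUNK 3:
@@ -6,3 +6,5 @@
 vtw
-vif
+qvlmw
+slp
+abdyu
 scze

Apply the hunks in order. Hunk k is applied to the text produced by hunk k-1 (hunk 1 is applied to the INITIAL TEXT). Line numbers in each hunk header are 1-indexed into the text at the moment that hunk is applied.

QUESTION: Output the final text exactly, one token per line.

Hunk 1: at line 4 remove [vva,ryi] add [vtw] -> 9 lines: cel eibg wfpup wuv qwuk vtw vif scze hifz
Hunk 2: at line 1 remove [wfpup,wuv,qwuk] add [moj,ybq,ehy] -> 9 lines: cel eibg moj ybq ehy vtw vif scze hifz
Hunk 3: at line 6 remove [vif] add [qvlmw,slp,abdyu] -> 11 lines: cel eibg moj ybq ehy vtw qvlmw slp abdyu scze hifz

Answer: cel
eibg
moj
ybq
ehy
vtw
qvlmw
slp
abdyu
scze
hifz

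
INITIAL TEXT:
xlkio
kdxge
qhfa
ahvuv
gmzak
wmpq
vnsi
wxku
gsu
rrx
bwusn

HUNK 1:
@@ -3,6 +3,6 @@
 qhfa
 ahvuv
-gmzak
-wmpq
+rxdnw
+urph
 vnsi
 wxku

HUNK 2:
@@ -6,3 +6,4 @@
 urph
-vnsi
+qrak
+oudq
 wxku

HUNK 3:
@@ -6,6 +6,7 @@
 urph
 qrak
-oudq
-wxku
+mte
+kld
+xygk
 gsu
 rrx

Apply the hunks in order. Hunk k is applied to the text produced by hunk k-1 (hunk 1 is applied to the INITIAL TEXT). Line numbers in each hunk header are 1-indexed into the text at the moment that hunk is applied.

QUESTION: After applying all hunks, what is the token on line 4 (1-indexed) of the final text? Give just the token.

Hunk 1: at line 3 remove [gmzak,wmpq] add [rxdnw,urph] -> 11 lines: xlkio kdxge qhfa ahvuv rxdnw urph vnsi wxku gsu rrx bwusn
Hunk 2: at line 6 remove [vnsi] add [qrak,oudq] -> 12 lines: xlkio kdxge qhfa ahvuv rxdnw urph qrak oudq wxku gsu rrx bwusn
Hunk 3: at line 6 remove [oudq,wxku] add [mte,kld,xygk] -> 13 lines: xlkio kdxge qhfa ahvuv rxdnw urph qrak mte kld xygk gsu rrx bwusn
Final line 4: ahvuv

Answer: ahvuv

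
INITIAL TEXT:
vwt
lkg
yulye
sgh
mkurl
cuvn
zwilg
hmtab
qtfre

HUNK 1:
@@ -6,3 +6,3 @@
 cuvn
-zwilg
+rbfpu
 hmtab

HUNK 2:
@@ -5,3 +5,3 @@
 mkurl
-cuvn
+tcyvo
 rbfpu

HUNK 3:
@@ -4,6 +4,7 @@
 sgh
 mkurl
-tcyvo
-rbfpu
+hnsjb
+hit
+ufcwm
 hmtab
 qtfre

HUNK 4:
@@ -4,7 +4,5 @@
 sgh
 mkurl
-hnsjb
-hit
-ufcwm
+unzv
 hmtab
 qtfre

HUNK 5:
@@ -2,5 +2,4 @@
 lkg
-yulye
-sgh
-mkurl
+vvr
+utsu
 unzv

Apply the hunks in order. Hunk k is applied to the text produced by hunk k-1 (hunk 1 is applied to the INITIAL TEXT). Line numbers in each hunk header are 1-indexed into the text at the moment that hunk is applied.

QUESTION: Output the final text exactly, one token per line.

Hunk 1: at line 6 remove [zwilg] add [rbfpu] -> 9 lines: vwt lkg yulye sgh mkurl cuvn rbfpu hmtab qtfre
Hunk 2: at line 5 remove [cuvn] add [tcyvo] -> 9 lines: vwt lkg yulye sgh mkurl tcyvo rbfpu hmtab qtfre
Hunk 3: at line 4 remove [tcyvo,rbfpu] add [hnsjb,hit,ufcwm] -> 10 lines: vwt lkg yulye sgh mkurl hnsjb hit ufcwm hmtab qtfre
Hunk 4: at line 4 remove [hnsjb,hit,ufcwm] add [unzv] -> 8 lines: vwt lkg yulye sgh mkurl unzv hmtab qtfre
Hunk 5: at line 2 remove [yulye,sgh,mkurl] add [vvr,utsu] -> 7 lines: vwt lkg vvr utsu unzv hmtab qtfre

Answer: vwt
lkg
vvr
utsu
unzv
hmtab
qtfre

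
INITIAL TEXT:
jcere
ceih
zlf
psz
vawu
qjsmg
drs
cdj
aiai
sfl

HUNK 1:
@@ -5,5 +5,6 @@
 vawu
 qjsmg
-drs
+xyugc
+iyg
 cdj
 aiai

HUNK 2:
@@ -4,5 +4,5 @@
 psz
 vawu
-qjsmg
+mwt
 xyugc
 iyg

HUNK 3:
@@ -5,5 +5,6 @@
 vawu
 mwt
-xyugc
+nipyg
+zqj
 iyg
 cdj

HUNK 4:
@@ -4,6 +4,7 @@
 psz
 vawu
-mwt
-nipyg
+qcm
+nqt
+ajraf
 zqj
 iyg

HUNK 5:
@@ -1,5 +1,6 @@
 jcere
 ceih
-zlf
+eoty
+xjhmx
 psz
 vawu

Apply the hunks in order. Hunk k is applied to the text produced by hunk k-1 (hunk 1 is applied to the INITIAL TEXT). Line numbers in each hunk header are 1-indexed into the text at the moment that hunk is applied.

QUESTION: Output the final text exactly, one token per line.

Hunk 1: at line 5 remove [drs] add [xyugc,iyg] -> 11 lines: jcere ceih zlf psz vawu qjsmg xyugc iyg cdj aiai sfl
Hunk 2: at line 4 remove [qjsmg] add [mwt] -> 11 lines: jcere ceih zlf psz vawu mwt xyugc iyg cdj aiai sfl
Hunk 3: at line 5 remove [xyugc] add [nipyg,zqj] -> 12 lines: jcere ceih zlf psz vawu mwt nipyg zqj iyg cdj aiai sfl
Hunk 4: at line 4 remove [mwt,nipyg] add [qcm,nqt,ajraf] -> 13 lines: jcere ceih zlf psz vawu qcm nqt ajraf zqj iyg cdj aiai sfl
Hunk 5: at line 1 remove [zlf] add [eoty,xjhmx] -> 14 lines: jcere ceih eoty xjhmx psz vawu qcm nqt ajraf zqj iyg cdj aiai sfl

Answer: jcere
ceih
eoty
xjhmx
psz
vawu
qcm
nqt
ajraf
zqj
iyg
cdj
aiai
sfl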